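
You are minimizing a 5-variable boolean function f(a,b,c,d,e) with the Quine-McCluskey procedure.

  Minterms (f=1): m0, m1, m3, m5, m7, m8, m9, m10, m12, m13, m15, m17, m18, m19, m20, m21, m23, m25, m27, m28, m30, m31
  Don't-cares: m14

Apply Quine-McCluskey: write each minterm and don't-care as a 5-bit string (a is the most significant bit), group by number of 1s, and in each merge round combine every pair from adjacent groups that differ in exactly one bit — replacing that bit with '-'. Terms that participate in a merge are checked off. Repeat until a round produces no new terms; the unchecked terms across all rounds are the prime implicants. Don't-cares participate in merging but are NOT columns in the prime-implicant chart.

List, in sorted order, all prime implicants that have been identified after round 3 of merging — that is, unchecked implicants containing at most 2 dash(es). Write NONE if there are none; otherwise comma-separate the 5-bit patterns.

[col 0] 00000*, 00001*, 00011*, 00101*, 00111*, 01000*, 01001*, 01010*, 01100*, 01101*, 01110*, 01111*, 10001*, 10010*, 10011*, 10100*, 10101*, 10111*, 11001*, 11011*, 11100*, 11110*, 11111*
[col 1] -0001*, -0011*, -0101*, -0111*, -1001*, -1100*, -1110*, -1111*, 0-000*, 0-001*, 0-101*, 0-111*, 00-01*, 00-11*, 000-1*, 0000-*, 001-1*, 01-00*, 01-01*, 01-10*, 010-0*, 0100-*, 011-0*, 011-1*, 0110-*, 0111-*, 1-001*, 1-011*, 1-100, 1-111*, 10-01*, 10-11*, 100-1*, 1001-, 101-1*, 1010-, 11-11*, 110-1*, 111-0*, 1111-*
[col 2] --001, --111, -0-01*, -0-11*, -00-1*, -01-1*, -11-0, -111-, 0--01, 0-00-, 0-1-1, 00--1*, 01--0, 01-0-, 011--, 1--11, 1-0-1, 10--1*
[col 3] -0--1
Prime implicants: --001, --111, -0--1, -11-0, -111-, 0--01, 0-00-, 0-1-1, 01--0, 01-0-, 011--, 1--11, 1-0-1, 1-100, 1001-, 1010-

--001, --111, -11-0, -111-, 0--01, 0-00-, 0-1-1, 01--0, 01-0-, 011--, 1--11, 1-0-1, 1-100, 1001-, 1010-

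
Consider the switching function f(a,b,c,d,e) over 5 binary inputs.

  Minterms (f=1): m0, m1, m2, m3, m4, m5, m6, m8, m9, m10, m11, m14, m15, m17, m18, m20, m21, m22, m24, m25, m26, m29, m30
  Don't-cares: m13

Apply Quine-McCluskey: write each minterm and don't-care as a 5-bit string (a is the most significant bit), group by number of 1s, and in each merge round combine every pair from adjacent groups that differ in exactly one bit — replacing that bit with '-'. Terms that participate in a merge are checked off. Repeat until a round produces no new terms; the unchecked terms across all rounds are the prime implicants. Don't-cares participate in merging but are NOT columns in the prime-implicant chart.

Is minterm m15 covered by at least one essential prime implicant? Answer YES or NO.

Round 0: 00000✓ 00001✓ 00010✓ 00011✓ 00100✓ 00101✓ 00110✓ 01000✓ 01001✓ 01010✓ 01011✓ 01101✓ 01110✓ 01111✓ 10001✓ 10010✓ 10100✓ 10101✓ 10110✓ 11000✓ 11001✓ 11010✓ 11101✓ 11110✓
Round 1: -0001✓ -0010✓ -0100✓ -0101✓ -0110✓ -1000✓ -1001✓ -1010✓ -1101✓ -1110✓ 0-000✓ 0-001✓ 0-010✓ 0-011✓ 0-101✓ 0-110✓ 00-00✓ 00-01✓ 00-10✓ 000-0✓ 000-1✓ 0000-✓ 0001-✓ 001-0✓ 0010-✓ 01-01✓ 01-10✓ 01-11✓ 010-0✓ 010-1✓ 0100-✓ 0101-✓ 011-1✓ 0111-✓ 1-001✓ 1-010✓ 1-101✓ 1-110✓ 10-01✓ 10-10✓ 101-0✓ 1010-✓ 11-01✓ 11-10✓ 110-0✓ 1100-✓
Round 2: --001✓ --010✓ --101✓ --110✓ -0-01✓ -0-10✓ -01-0 -010- -1-01✓ -1-10✓ -10-0 -100- 0--01✓ 0--10✓ 0-0-0✓ 0-0-1✓ 0-00-✓ 0-01-✓ 00--0 00-0- 000--✓ 01--1 01-1- 010--✓ 1--01✓ 1--10✓
Round 3: ---01 ---10 0-0--
PIs = {---01, ---10, -01-0, -010-, -10-0, -100-, 0-0--, 00--0, 00-0-, 01--1, 01-1-}
Coverage chart:
  m0: 0-0--,00--0,00-0-
  m1: ---01,0-0--,00-0-
  m2: ---10,0-0--,00--0
  m3: 0-0-- ←essential
  m4: -01-0,-010-,00--0,00-0-
  m5: ---01,-010-,00-0-
  m6: ---10,-01-0,00--0
  m8: -10-0,-100-,0-0--
  m9: ---01,-100-,0-0--,01--1
  m10: ---10,-10-0,0-0--,01-1-
  m11: 0-0--,01--1,01-1-
  m14: ---10,01-1-
  m15: 01--1,01-1-
  m17: ---01 ←essential
  m18: ---10 ←essential
  m20: -01-0,-010-
  m21: ---01,-010-
  m22: ---10,-01-0
  m24: -10-0,-100-
  m25: ---01,-100-
  m26: ---10,-10-0
  m29: ---01 ←essential
  m30: ---10 ←essential
Essential: ---01, ---10, 0-0--

NO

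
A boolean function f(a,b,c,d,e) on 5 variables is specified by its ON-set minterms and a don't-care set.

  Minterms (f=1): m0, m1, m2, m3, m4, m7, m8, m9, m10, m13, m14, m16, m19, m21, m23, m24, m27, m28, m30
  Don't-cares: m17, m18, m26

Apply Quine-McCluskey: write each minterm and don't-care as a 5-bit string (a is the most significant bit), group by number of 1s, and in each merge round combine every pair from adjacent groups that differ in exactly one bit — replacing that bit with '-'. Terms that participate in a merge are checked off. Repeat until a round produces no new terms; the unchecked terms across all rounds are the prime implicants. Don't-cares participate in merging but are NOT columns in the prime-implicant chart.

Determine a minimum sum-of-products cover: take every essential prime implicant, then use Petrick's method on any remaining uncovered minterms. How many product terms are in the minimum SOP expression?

Round 0: 00000✓ 00001✓ 00010✓ 00011✓ 00100✓ 00111✓ 01000✓ 01001✓ 01010✓ 01101✓ 01110✓ 10000✓ 10001✓ 10010✓ 10011✓ 10101✓ 10111✓ 11000✓ 11010✓ 11011✓ 11100✓ 11110✓
Round 1: -0000✓ -0001✓ -0010✓ -0011✓ -0111✓ -1000✓ -1010✓ -1110✓ 0-000✓ 0-001✓ 0-010✓ 00-00 00-11✓ 000-0✓ 000-1✓ 0000-✓ 0001-✓ 01-01 01-10✓ 010-0✓ 0100-✓ 1-000✓ 1-010✓ 1-011✓ 10-01✓ 10-11✓ 100-0✓ 100-1✓ 1000-✓ 1001-✓ 101-1✓ 11-00✓ 11-10✓ 110-0✓ 1101-✓ 111-0✓
Round 2: --000✓ --010✓ -0-11 -00-0✓ -00-1✓ -000-✓ -001-✓ -1-10 -10-0✓ 0-0-0✓ 0-00- 000--✓ 1-0-0✓ 1-01- 10--1 100--✓ 11--0
Round 3: --0-0 -00--
PIs = {--0-0, -0-11, -00--, -1-10, 0-00-, 00-00, 01-01, 1-01-, 10--1, 11--0}
Coverage chart:
  m0: --0-0,-00--,0-00-,00-00
  m1: -00--,0-00-
  m2: --0-0,-00--
  m3: -0-11,-00--
  m4: 00-00 ←essential
  m7: -0-11 ←essential
  m8: --0-0,0-00-
  m9: 0-00-,01-01
  m10: --0-0,-1-10
  m13: 01-01 ←essential
  m14: -1-10 ←essential
  m16: --0-0,-00--
  m19: -0-11,-00--,1-01-,10--1
  m21: 10--1 ←essential
  m23: -0-11,10--1
  m24: --0-0,11--0
  m27: 1-01- ←essential
  m28: 11--0 ←essential
  m30: -1-10,11--0
Essential: -0-11, -1-10, 00-00, 01-01, 1-01-, 10--1, 11--0
Petrick residual → --0-0, -00--
Min cover (9 terms): c'e' + b'de + b'c' + bde' + a'b'd'e' + a'bd'e + ac'd + ab'e + abe'

9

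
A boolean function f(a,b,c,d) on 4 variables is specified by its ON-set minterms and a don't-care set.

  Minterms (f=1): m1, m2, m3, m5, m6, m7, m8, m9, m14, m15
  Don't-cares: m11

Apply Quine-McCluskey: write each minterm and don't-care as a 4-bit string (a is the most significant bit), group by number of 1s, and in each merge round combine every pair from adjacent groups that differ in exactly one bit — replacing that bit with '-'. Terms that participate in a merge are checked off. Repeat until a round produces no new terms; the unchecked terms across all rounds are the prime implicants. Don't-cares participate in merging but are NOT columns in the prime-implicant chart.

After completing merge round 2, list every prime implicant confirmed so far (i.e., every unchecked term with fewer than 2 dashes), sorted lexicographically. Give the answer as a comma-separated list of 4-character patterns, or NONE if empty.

Round 0: 0001✓ 0010✓ 0011✓ 0101✓ 0110✓ 0111✓ 1000✓ 1001✓ 1011✓ 1110✓ 1111✓
Round 1: -001✓ -011✓ -110✓ -111✓ 0-01✓ 0-10✓ 0-11✓ 00-1✓ 001-✓ 01-1✓ 011-✓ 1-11✓ 10-1✓ 100- 111-✓
Round 2: --11 -0-1 -11- 0--1 0-1-
PIs = {--11, -0-1, -11-, 0--1, 0-1-, 100-}

100-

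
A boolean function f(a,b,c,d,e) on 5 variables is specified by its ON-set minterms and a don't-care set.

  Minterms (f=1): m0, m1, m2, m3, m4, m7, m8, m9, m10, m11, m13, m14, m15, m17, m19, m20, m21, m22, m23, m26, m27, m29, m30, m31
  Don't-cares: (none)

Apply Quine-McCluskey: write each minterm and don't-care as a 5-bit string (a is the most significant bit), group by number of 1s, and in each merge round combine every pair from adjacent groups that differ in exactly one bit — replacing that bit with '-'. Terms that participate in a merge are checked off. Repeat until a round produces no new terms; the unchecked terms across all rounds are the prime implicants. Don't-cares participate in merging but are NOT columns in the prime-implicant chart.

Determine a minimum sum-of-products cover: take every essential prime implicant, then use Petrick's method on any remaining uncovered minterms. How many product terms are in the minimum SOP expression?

[col 0] 00000*, 00001*, 00010*, 00011*, 00100*, 00111*, 01000*, 01001*, 01010*, 01011*, 01101*, 01110*, 01111*, 10001*, 10011*, 10100*, 10101*, 10110*, 10111*, 11010*, 11011*, 11101*, 11110*, 11111*
[col 1] -0001*, -0011*, -0100, -0111*, -1010*, -1011*, -1101*, -1110*, -1111*, 0-000*, 0-001*, 0-010*, 0-011*, 0-111*, 00-00, 00-11*, 000-0*, 000-1*, 0000-*, 0001-*, 01-01*, 01-10*, 01-11*, 010-0*, 010-1*, 0100-*, 0101-*, 011-1*, 0111-*, 1-011*, 1-101*, 1-110*, 1-111*, 10-01*, 10-11*, 100-1*, 101-0*, 101-1*, 1010-*, 1011-*, 11-10*, 11-11*, 1101-*, 111-1*, 1111-*
[col 2] --011*, --111*, -0-11*, -00-1, -1-10*, -1-11*, -101-*, -11-1, -111-*, 0--11*, 0-0-0*, 0-0-1*, 0-00-*, 0-01-*, 000--*, 01--1, 01-1-*, 010--*, 1--11*, 1-1-1, 1-11-, 10--1, 101--, 11-1-*
[col 3] ---11, -1-1-, 0-0--
Prime implicants: ---11, -00-1, -0100, -1-1-, -11-1, 0-0--, 00-00, 01--1, 1-1-1, 1-11-, 10--1, 101--
PI chart (minterm → PIs covering it):
  0 | 0-0--,00-00
  1 | -00-1,0-0--
  2 | 0-0--  (sole → essential)
  3 | ---11,-00-1,0-0--
  4 | -0100,00-00
  7 | ---11  (sole → essential)
  8 | 0-0--  (sole → essential)
  9 | 0-0--,01--1
  10 | -1-1-,0-0--
  11 | ---11,-1-1-,0-0--,01--1
  13 | -11-1,01--1
  14 | -1-1-  (sole → essential)
  15 | ---11,-1-1-,-11-1,01--1
  17 | -00-1,10--1
  19 | ---11,-00-1,10--1
  20 | -0100,101--
  21 | 1-1-1,10--1,101--
  22 | 1-11-,101--
  23 | ---11,1-1-1,1-11-,10--1,101--
  26 | -1-1-  (sole → essential)
  27 | ---11,-1-1-
  29 | -11-1,1-1-1
  30 | -1-1-,1-11-
  31 | ---11,-1-1-,-11-1,1-1-1,1-11-
Essential prime implicants: ---11, -1-1-, 0-0--
Petrick residual → -00-1, -0100, -11-1, 101--
Minimum SOP uses 7 PIs: de + b'c'e + b'cd'e' + bd + bce + a'c' + ab'c

7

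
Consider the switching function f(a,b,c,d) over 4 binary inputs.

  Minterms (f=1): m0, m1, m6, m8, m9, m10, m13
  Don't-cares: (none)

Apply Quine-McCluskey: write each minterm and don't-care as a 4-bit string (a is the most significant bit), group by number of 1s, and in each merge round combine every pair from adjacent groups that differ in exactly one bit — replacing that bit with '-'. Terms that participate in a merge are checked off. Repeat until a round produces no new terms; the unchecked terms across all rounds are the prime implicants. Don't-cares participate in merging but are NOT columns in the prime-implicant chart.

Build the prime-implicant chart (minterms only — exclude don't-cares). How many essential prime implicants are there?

4

Round 0: 0000✓ 0001✓ 0110 1000✓ 1001✓ 1010✓ 1101✓
Round 1: -000✓ -001✓ 000-✓ 1-01 10-0 100-✓
Round 2: -00-
PIs = {-00-, 0110, 1-01, 10-0}
Coverage chart:
  m0: -00- ←essential
  m1: -00- ←essential
  m6: 0110 ←essential
  m8: -00-,10-0
  m9: -00-,1-01
  m10: 10-0 ←essential
  m13: 1-01 ←essential
Essential: -00-, 0110, 1-01, 10-0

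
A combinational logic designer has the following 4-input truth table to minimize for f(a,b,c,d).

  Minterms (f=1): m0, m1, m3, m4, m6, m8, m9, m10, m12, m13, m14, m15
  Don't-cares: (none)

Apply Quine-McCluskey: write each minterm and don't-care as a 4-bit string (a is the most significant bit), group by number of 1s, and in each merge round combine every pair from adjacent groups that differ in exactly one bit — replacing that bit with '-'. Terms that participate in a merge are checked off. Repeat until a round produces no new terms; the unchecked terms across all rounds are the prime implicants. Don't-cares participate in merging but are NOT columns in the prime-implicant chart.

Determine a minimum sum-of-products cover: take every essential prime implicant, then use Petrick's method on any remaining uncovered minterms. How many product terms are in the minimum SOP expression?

size-2^0 implicants → 0000(✓)  0001(✓)  0011(✓)  0100(✓)  0110(✓)  1000(✓)  1001(✓)  1010(✓)  1100(✓)  1101(✓)  1110(✓)  1111(✓)
size-2^1 implicants → -000(✓)  -001(✓)  -100(✓)  -110(✓)  0-00(✓)  00-1  000-(✓)  01-0(✓)  1-00(✓)  1-01(✓)  1-10(✓)  10-0(✓)  100-(✓)  11-0(✓)  11-1(✓)  110-(✓)  111-(✓)
size-2^2 implicants → --00  -00-  -1-0  1--0  1-0-  11--
Unchecked terms (primes): --00, -00-, -1-0, 00-1, 1--0, 1-0-, 11--
Minterm coverage:
  m0 ⊆ --00,-00-
  m1 ⊆ -00-,00-1
  m3 ⊆ 00-1 [E]
  m4 ⊆ --00,-1-0
  m6 ⊆ -1-0 [E]
  m8 ⊆ --00,-00-,1--0,1-0-
  m9 ⊆ -00-,1-0-
  m10 ⊆ 1--0 [E]
  m12 ⊆ --00,-1-0,1--0,1-0-,11--
  m13 ⊆ 1-0-,11--
  m14 ⊆ -1-0,1--0,11--
  m15 ⊆ 11-- [E]
E = {-1-0, 00-1, 1--0, 11--}
Petrick residual → -00-
Cover = b'c' + bd' + a'b'd + ad' + ab  |cover|=5

5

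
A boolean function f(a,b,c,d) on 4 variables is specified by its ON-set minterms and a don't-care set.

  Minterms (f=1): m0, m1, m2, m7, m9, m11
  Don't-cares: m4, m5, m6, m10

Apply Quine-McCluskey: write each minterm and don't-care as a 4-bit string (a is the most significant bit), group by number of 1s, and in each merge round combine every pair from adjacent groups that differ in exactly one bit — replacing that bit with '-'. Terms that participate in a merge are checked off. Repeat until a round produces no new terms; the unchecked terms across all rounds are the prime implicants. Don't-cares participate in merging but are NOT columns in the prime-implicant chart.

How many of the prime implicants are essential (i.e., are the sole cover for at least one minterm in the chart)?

1

Round 0: 0000✓ 0001✓ 0010✓ 0100✓ 0101✓ 0110✓ 0111✓ 1001✓ 1010✓ 1011✓
Round 1: -001 -010 0-00✓ 0-01✓ 0-10✓ 00-0✓ 000-✓ 01-0✓ 01-1✓ 010-✓ 011-✓ 10-1 101-
Round 2: 0--0 0-0- 01--
PIs = {-001, -010, 0--0, 0-0-, 01--, 10-1, 101-}
Coverage chart:
  m0: 0--0,0-0-
  m1: -001,0-0-
  m2: -010,0--0
  m7: 01-- ←essential
  m9: -001,10-1
  m11: 10-1,101-
Essential: 01--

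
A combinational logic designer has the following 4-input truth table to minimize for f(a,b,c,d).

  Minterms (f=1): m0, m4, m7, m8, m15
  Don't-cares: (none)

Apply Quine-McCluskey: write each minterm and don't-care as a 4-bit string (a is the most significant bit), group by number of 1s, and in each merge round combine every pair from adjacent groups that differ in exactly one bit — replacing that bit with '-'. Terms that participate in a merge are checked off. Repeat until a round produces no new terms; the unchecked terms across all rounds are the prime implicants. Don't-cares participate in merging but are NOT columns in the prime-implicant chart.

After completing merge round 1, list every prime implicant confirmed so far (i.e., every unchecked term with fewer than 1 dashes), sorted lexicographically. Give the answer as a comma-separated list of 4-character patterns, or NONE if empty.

NONE

size-2^0 implicants → 0000(✓)  0100(✓)  0111(✓)  1000(✓)  1111(✓)
size-2^1 implicants → -000  -111  0-00
Unchecked terms (primes): -000, -111, 0-00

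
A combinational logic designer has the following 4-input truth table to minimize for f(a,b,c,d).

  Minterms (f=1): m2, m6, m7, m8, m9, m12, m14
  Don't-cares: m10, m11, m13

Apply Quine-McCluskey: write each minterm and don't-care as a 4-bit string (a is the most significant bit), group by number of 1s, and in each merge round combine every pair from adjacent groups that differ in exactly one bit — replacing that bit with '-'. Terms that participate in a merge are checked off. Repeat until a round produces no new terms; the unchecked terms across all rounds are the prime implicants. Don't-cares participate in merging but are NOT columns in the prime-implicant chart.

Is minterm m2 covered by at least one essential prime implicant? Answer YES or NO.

Round 0: 0010✓ 0110✓ 0111✓ 1000✓ 1001✓ 1010✓ 1011✓ 1100✓ 1101✓ 1110✓
Round 1: -010✓ -110✓ 0-10✓ 011- 1-00✓ 1-01✓ 1-10✓ 10-0✓ 10-1✓ 100-✓ 101-✓ 11-0✓ 110-✓
Round 2: --10 1--0 1-0- 10--
PIs = {--10, 011-, 1--0, 1-0-, 10--}
Coverage chart:
  m2: --10 ←essential
  m6: --10,011-
  m7: 011- ←essential
  m8: 1--0,1-0-,10--
  m9: 1-0-,10--
  m12: 1--0,1-0-
  m14: --10,1--0
Essential: --10, 011-

YES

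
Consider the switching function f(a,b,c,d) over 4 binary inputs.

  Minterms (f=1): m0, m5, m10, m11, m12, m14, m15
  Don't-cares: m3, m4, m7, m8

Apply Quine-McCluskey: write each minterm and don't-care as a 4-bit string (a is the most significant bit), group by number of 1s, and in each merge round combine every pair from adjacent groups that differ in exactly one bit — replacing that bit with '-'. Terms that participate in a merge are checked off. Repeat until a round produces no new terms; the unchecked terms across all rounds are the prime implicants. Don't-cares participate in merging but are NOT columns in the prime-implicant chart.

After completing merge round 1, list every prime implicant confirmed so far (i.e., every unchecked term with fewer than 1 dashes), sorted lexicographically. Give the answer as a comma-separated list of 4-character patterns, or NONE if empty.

NONE

size-2^0 implicants → 0000(✓)  0011(✓)  0100(✓)  0101(✓)  0111(✓)  1000(✓)  1010(✓)  1011(✓)  1100(✓)  1110(✓)  1111(✓)
size-2^1 implicants → -000(✓)  -011(✓)  -100(✓)  -111(✓)  0-00(✓)  0-11(✓)  01-1  010-  1-00(✓)  1-10(✓)  1-11(✓)  10-0(✓)  101-(✓)  11-0(✓)  111-(✓)
size-2^2 implicants → --00  --11  1--0  1-1-
Unchecked terms (primes): --00, --11, 01-1, 010-, 1--0, 1-1-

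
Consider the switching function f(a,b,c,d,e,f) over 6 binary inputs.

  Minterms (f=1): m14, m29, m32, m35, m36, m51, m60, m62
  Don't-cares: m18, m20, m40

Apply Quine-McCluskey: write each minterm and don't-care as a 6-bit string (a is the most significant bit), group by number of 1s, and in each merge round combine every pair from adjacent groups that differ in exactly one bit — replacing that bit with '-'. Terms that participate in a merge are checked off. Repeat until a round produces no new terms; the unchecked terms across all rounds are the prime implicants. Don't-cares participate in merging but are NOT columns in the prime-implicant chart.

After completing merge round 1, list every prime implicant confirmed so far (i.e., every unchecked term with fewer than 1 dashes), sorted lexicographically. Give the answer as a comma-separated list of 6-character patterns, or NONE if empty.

Round 0: 001110 010010 010100 011101 100000✓ 100011✓ 100100✓ 101000✓ 110011✓ 111100✓ 111110✓
Round 1: 1-0011 10-000 100-00 1111-0
PIs = {001110, 010010, 010100, 011101, 1-0011, 10-000, 100-00, 1111-0}

001110, 010010, 010100, 011101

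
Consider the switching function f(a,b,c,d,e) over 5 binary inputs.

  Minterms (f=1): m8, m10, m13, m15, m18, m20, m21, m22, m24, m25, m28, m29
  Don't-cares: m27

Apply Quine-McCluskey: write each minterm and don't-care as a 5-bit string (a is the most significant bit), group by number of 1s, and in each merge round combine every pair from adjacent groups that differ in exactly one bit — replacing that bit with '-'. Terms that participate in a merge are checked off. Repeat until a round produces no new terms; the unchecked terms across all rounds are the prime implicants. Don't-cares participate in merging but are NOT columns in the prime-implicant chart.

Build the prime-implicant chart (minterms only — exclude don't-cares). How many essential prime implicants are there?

size-2^0 implicants → 01000(✓)  01010(✓)  01101(✓)  01111(✓)  10010(✓)  10100(✓)  10101(✓)  10110(✓)  11000(✓)  11001(✓)  11011(✓)  11100(✓)  11101(✓)
size-2^1 implicants → -1000  -1101  010-0  011-1  1-100(✓)  1-101(✓)  10-10  101-0  1010-(✓)  11-00(✓)  11-01(✓)  110-1  1100-(✓)  1110-(✓)
size-2^2 implicants → 1-10-  11-0-
Unchecked terms (primes): -1000, -1101, 010-0, 011-1, 1-10-, 10-10, 101-0, 11-0-, 110-1
Minterm coverage:
  m8 ⊆ -1000,010-0
  m10 ⊆ 010-0 [E]
  m13 ⊆ -1101,011-1
  m15 ⊆ 011-1 [E]
  m18 ⊆ 10-10 [E]
  m20 ⊆ 1-10-,101-0
  m21 ⊆ 1-10- [E]
  m22 ⊆ 10-10,101-0
  m24 ⊆ -1000,11-0-
  m25 ⊆ 11-0-,110-1
  m28 ⊆ 1-10-,11-0-
  m29 ⊆ -1101,1-10-,11-0-
E = {010-0, 011-1, 1-10-, 10-10}

4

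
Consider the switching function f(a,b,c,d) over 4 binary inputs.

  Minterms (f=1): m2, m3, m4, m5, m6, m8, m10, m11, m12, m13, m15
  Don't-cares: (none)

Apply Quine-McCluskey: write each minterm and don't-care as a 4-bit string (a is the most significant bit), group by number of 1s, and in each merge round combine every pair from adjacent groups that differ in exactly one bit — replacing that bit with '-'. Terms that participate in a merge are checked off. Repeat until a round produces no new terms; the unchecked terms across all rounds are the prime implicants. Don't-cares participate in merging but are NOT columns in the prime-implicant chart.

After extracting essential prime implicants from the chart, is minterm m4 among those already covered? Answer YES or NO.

[col 0] 0010*, 0011*, 0100*, 0101*, 0110*, 1000*, 1010*, 1011*, 1100*, 1101*, 1111*
[col 1] -010*, -011*, -100*, -101*, 0-10, 001-*, 01-0, 010-*, 1-00, 1-11, 10-0, 101-*, 11-1, 110-*
[col 2] -01-, -10-
Prime implicants: -01-, -10-, 0-10, 01-0, 1-00, 1-11, 10-0, 11-1
PI chart (minterm → PIs covering it):
  2 | -01-,0-10
  3 | -01-  (sole → essential)
  4 | -10-,01-0
  5 | -10-  (sole → essential)
  6 | 0-10,01-0
  8 | 1-00,10-0
  10 | -01-,10-0
  11 | -01-,1-11
  12 | -10-,1-00
  13 | -10-,11-1
  15 | 1-11,11-1
Essential prime implicants: -01-, -10-

YES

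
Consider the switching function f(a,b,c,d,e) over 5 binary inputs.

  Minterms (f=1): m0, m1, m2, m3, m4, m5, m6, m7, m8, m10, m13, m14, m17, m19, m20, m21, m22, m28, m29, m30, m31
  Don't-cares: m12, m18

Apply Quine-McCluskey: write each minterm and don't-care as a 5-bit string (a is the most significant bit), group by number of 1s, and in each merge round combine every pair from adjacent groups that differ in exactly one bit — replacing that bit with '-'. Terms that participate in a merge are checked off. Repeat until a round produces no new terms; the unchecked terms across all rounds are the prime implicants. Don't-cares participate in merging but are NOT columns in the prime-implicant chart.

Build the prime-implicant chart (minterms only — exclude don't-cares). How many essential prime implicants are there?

4

size-2^0 implicants → 00000(✓)  00001(✓)  00010(✓)  00011(✓)  00100(✓)  00101(✓)  00110(✓)  00111(✓)  01000(✓)  01010(✓)  01100(✓)  01101(✓)  01110(✓)  10001(✓)  10010(✓)  10011(✓)  10100(✓)  10101(✓)  10110(✓)  11100(✓)  11101(✓)  11110(✓)  11111(✓)
size-2^1 implicants → -0001(✓)  -0010(✓)  -0011(✓)  -0100(✓)  -0101(✓)  -0110(✓)  -1100(✓)  -1101(✓)  -1110(✓)  0-000(✓)  0-010(✓)  0-100(✓)  0-101(✓)  0-110(✓)  00-00(✓)  00-01(✓)  00-10(✓)  00-11(✓)  000-0(✓)  000-1(✓)  0000-(✓)  0001-(✓)  001-0(✓)  001-1(✓)  0010-(✓)  0011-(✓)  01-00(✓)  01-10(✓)  010-0(✓)  011-0(✓)  0110-(✓)  1-100(✓)  1-101(✓)  1-110(✓)  10-01(✓)  10-10(✓)  100-1(✓)  1001-(✓)  101-0(✓)  1010-(✓)  111-0(✓)  111-1(✓)  1110-(✓)  1111-(✓)
size-2^2 implicants → --100(✓)  --101(✓)  --110(✓)  -0-01  -0-10  -00-1  -001-  -01-0(✓)  -010-(✓)  -11-0(✓)  -110-(✓)  0--00(✓)  0--10(✓)  0-0-0(✓)  0-1-0(✓)  0-10-(✓)  00--0(✓)  00--1(✓)  00-0-(✓)  00-1-(✓)  000--(✓)  001--(✓)  01--0(✓)  1-1-0(✓)  1-10-(✓)  111--
size-2^3 implicants → --1-0  --10-  0---0  00---
Unchecked terms (primes): --1-0, --10-, -0-01, -0-10, -00-1, -001-, 0---0, 00---, 111--
Minterm coverage:
  m0 ⊆ 0---0,00---
  m1 ⊆ -0-01,-00-1,00---
  m2 ⊆ -0-10,-001-,0---0,00---
  m3 ⊆ -00-1,-001-,00---
  m4 ⊆ --1-0,--10-,0---0,00---
  m5 ⊆ --10-,-0-01,00---
  m6 ⊆ --1-0,-0-10,0---0,00---
  m7 ⊆ 00--- [E]
  m8 ⊆ 0---0 [E]
  m10 ⊆ 0---0 [E]
  m13 ⊆ --10- [E]
  m14 ⊆ --1-0,0---0
  m17 ⊆ -0-01,-00-1
  m19 ⊆ -00-1,-001-
  m20 ⊆ --1-0,--10-
  m21 ⊆ --10-,-0-01
  m22 ⊆ --1-0,-0-10
  m28 ⊆ --1-0,--10-,111--
  m29 ⊆ --10-,111--
  m30 ⊆ --1-0,111--
  m31 ⊆ 111-- [E]
E = {--10-, 0---0, 00---, 111--}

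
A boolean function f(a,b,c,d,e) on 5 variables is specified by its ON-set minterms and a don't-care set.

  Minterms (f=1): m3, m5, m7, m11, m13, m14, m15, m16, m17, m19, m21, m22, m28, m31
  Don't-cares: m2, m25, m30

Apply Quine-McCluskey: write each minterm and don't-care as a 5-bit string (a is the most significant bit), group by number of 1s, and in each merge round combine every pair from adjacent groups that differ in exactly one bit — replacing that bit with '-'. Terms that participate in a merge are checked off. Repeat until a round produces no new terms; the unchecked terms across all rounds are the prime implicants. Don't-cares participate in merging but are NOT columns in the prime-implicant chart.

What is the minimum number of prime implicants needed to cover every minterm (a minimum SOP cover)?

8

[col 0] 00010*, 00011*, 00101*, 00111*, 01011*, 01101*, 01110*, 01111*, 10000*, 10001*, 10011*, 10101*, 10110*, 11001*, 11100*, 11110*, 11111*
[col 1] -0011, -0101, -1110*, -1111*, 0-011*, 0-101*, 0-111*, 00-11*, 0001-, 001-1*, 01-11*, 011-1*, 0111-*, 1-001, 1-110, 10-01, 100-1, 1000-, 111-0, 1111-*
[col 2] -111-, 0--11, 0-1-1
Prime implicants: -0011, -0101, -111-, 0--11, 0-1-1, 0001-, 1-001, 1-110, 10-01, 100-1, 1000-, 111-0
PI chart (minterm → PIs covering it):
  3 | -0011,0--11,0001-
  5 | -0101,0-1-1
  7 | 0--11,0-1-1
  11 | 0--11  (sole → essential)
  13 | 0-1-1  (sole → essential)
  14 | -111-  (sole → essential)
  15 | -111-,0--11,0-1-1
  16 | 1000-  (sole → essential)
  17 | 1-001,10-01,100-1,1000-
  19 | -0011,100-1
  21 | -0101,10-01
  22 | 1-110  (sole → essential)
  28 | 111-0  (sole → essential)
  31 | -111-  (sole → essential)
Essential prime implicants: -111-, 0--11, 0-1-1, 1-110, 1000-, 111-0
Petrick residual → -0011, -0101
Minimum SOP uses 8 PIs: b'c'de + b'cd'e + bcd + a'de + a'ce + acde' + ab'c'd' + abce'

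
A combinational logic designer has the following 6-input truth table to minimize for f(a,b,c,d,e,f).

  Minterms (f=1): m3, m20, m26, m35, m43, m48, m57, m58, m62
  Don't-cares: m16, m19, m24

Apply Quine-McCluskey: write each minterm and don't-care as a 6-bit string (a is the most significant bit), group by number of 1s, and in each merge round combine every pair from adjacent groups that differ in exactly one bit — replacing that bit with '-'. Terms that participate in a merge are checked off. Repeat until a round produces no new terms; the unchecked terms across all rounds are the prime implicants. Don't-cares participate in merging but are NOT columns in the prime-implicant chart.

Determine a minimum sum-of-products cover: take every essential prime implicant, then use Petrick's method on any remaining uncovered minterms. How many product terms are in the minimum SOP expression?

size-2^0 implicants → 000011(✓)  010000(✓)  010011(✓)  010100(✓)  011000(✓)  011010(✓)  100011(✓)  101011(✓)  110000(✓)  111001  111010(✓)  111110(✓)
size-2^1 implicants → -00011  -10000  -11010  0-0011  01-000  010-00  0110-0  10-011  111-10
Unchecked terms (primes): -00011, -10000, -11010, 0-0011, 01-000, 010-00, 0110-0, 10-011, 111-10, 111001
Minterm coverage:
  m3 ⊆ -00011,0-0011
  m20 ⊆ 010-00 [E]
  m26 ⊆ -11010,0110-0
  m35 ⊆ -00011,10-011
  m43 ⊆ 10-011 [E]
  m48 ⊆ -10000 [E]
  m57 ⊆ 111001 [E]
  m58 ⊆ -11010,111-10
  m62 ⊆ 111-10 [E]
E = {-10000, 010-00, 10-011, 111-10, 111001}
Petrick residual → -00011, -11010
Cover = b'c'd'ef + bc'd'e'f' + bcd'ef' + a'bc'e'f' + ab'd'ef + abcef' + abcd'e'f  |cover|=7

7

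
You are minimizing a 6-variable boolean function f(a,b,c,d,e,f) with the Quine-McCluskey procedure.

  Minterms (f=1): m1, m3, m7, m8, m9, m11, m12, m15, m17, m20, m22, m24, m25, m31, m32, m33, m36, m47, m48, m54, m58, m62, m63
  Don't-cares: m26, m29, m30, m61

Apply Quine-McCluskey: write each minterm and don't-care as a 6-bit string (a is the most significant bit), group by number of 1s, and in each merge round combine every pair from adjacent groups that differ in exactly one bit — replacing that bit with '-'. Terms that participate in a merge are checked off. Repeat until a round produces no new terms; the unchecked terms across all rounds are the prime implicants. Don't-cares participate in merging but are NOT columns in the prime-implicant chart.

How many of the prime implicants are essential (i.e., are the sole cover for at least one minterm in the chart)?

size-2^0 implicants → 000001(✓)  000011(✓)  000111(✓)  001000(✓)  001001(✓)  001011(✓)  001100(✓)  001111(✓)  010001(✓)  010100(✓)  010110(✓)  011000(✓)  011001(✓)  011010(✓)  011101(✓)  011110(✓)  011111(✓)  100000(✓)  100001(✓)  100100(✓)  101111(✓)  110000(✓)  110110(✓)  111010(✓)  111101(✓)  111110(✓)  111111(✓)
size-2^1 implicants → -00001  -01111(✓)  -10110(✓)  -11010(✓)  -11101(✓)  -11110(✓)  -11111(✓)  0-0001(✓)  0-1000(✓)  0-1001(✓)  0-1111(✓)  00-001(✓)  00-011(✓)  00-111(✓)  000-11(✓)  0000-1(✓)  001-00  001-11(✓)  0010-1(✓)  00100-(✓)  01-001(✓)  01-110(✓)  0101-0  011-01  011-10(✓)  0110-0  01100-(✓)  0111-1(✓)  01111-(✓)  1-0000  1-1111(✓)  100-00  10000-  11-110(✓)  111-10(✓)  1111-1(✓)  11111-(✓)
size-2^2 implicants → --1111  -1-110  -11-10  -111-1  -1111-  0--001  0-100-  00--11  00-0-1
Unchecked terms (primes): --1111, -00001, -1-110, -11-10, -111-1, -1111-, 0--001, 0-100-, 00--11, 00-0-1, 001-00, 0101-0, 011-01, 0110-0, 1-0000, 100-00, 10000-
Minterm coverage:
  m1 ⊆ -00001,0--001,00-0-1
  m3 ⊆ 00--11,00-0-1
  m7 ⊆ 00--11 [E]
  m8 ⊆ 0-100-,001-00
  m9 ⊆ 0--001,0-100-,00-0-1
  m11 ⊆ 00--11,00-0-1
  m12 ⊆ 001-00 [E]
  m15 ⊆ --1111,00--11
  m17 ⊆ 0--001 [E]
  m20 ⊆ 0101-0 [E]
  m22 ⊆ -1-110,0101-0
  m24 ⊆ 0-100-,0110-0
  m25 ⊆ 0--001,0-100-,011-01
  m31 ⊆ --1111,-111-1,-1111-
  m32 ⊆ 1-0000,100-00,10000-
  m33 ⊆ -00001,10000-
  m36 ⊆ 100-00 [E]
  m47 ⊆ --1111 [E]
  m48 ⊆ 1-0000 [E]
  m54 ⊆ -1-110 [E]
  m58 ⊆ -11-10 [E]
  m62 ⊆ -1-110,-11-10,-1111-
  m63 ⊆ --1111,-111-1,-1111-
E = {--1111, -1-110, -11-10, 0--001, 00--11, 001-00, 0101-0, 1-0000, 100-00}

9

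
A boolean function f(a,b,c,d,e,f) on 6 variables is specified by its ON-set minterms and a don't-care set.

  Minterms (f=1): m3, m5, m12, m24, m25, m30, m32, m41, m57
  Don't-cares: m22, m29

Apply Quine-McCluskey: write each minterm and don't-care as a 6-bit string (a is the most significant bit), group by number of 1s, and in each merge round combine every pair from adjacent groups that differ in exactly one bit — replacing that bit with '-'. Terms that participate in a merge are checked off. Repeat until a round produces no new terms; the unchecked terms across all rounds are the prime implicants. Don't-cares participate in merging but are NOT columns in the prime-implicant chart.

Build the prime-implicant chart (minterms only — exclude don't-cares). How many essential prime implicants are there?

[col 0] 000011, 000101, 001100, 010110*, 011000*, 011001*, 011101*, 011110*, 100000, 101001*, 111001*
[col 1] -11001, 01-110, 011-01, 01100-, 1-1001
Prime implicants: -11001, 000011, 000101, 001100, 01-110, 011-01, 01100-, 1-1001, 100000
PI chart (minterm → PIs covering it):
  3 | 000011  (sole → essential)
  5 | 000101  (sole → essential)
  12 | 001100  (sole → essential)
  24 | 01100-  (sole → essential)
  25 | -11001,011-01,01100-
  30 | 01-110  (sole → essential)
  32 | 100000  (sole → essential)
  41 | 1-1001  (sole → essential)
  57 | -11001,1-1001
Essential prime implicants: 000011, 000101, 001100, 01-110, 01100-, 1-1001, 100000

7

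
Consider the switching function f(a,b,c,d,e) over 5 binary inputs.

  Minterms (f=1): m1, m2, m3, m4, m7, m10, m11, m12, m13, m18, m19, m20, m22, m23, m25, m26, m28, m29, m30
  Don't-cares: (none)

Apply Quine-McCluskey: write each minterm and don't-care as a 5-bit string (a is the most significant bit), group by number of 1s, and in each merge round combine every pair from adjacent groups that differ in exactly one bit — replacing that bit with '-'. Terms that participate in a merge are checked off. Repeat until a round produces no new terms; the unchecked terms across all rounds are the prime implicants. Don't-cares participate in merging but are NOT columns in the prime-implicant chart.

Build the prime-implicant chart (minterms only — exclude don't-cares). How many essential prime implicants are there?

[col 0] 00001*, 00010*, 00011*, 00100*, 00111*, 01010*, 01011*, 01100*, 01101*, 10010*, 10011*, 10100*, 10110*, 10111*, 11001*, 11010*, 11100*, 11101*, 11110*
[col 1] -0010*, -0011*, -0100*, -0111*, -1010*, -1100*, -1101*, 0-010*, 0-011*, 0-100*, 00-11*, 000-1, 0001-*, 0101-*, 0110-*, 1-010*, 1-100*, 1-110*, 10-10*, 10-11*, 1001-*, 101-0*, 1011-*, 11-01, 11-10*, 111-0*, 1110-*
[col 2] --010, --100, -0-11, -001-, -110-, 0-01-, 1--10, 1-1-0, 10-1-
Prime implicants: --010, --100, -0-11, -001-, -110-, 0-01-, 000-1, 1--10, 1-1-0, 10-1-, 11-01
PI chart (minterm → PIs covering it):
  1 | 000-1  (sole → essential)
  2 | --010,-001-,0-01-
  3 | -0-11,-001-,0-01-,000-1
  4 | --100  (sole → essential)
  7 | -0-11  (sole → essential)
  10 | --010,0-01-
  11 | 0-01-  (sole → essential)
  12 | --100,-110-
  13 | -110-  (sole → essential)
  18 | --010,-001-,1--10,10-1-
  19 | -0-11,-001-,10-1-
  20 | --100,1-1-0
  22 | 1--10,1-1-0,10-1-
  23 | -0-11,10-1-
  25 | 11-01  (sole → essential)
  26 | --010,1--10
  28 | --100,-110-,1-1-0
  29 | -110-,11-01
  30 | 1--10,1-1-0
Essential prime implicants: --100, -0-11, -110-, 0-01-, 000-1, 11-01

6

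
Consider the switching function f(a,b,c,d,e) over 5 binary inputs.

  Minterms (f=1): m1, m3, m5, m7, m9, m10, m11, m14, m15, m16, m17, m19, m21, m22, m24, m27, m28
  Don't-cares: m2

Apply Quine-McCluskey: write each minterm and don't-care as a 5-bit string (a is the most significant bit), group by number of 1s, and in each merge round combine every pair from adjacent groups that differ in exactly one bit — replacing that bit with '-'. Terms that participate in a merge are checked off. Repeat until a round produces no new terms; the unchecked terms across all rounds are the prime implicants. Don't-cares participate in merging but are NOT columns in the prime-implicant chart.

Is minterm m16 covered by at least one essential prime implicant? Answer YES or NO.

NO

[col 0] 00001*, 00010*, 00011*, 00101*, 00111*, 01001*, 01010*, 01011*, 01110*, 01111*, 10000*, 10001*, 10011*, 10101*, 10110, 11000*, 11011*, 11100*
[col 1] -0001*, -0011*, -0101*, -1011*, 0-001*, 0-010*, 0-011*, 0-111*, 00-01*, 00-11*, 000-1*, 0001-*, 001-1*, 01-10*, 01-11*, 010-1*, 0101-*, 0111-*, 1-000, 1-011*, 10-01*, 100-1*, 1000-, 11-00
[col 2] --011, -0-01, -00-1, 0--11, 0-0-1, 0-01-, 00--1, 01-1-
Prime implicants: --011, -0-01, -00-1, 0--11, 0-0-1, 0-01-, 00--1, 01-1-, 1-000, 1000-, 10110, 11-00
PI chart (minterm → PIs covering it):
  1 | -0-01,-00-1,0-0-1,00--1
  3 | --011,-00-1,0--11,0-0-1,0-01-,00--1
  5 | -0-01,00--1
  7 | 0--11,00--1
  9 | 0-0-1  (sole → essential)
  10 | 0-01-,01-1-
  11 | --011,0--11,0-0-1,0-01-,01-1-
  14 | 01-1-  (sole → essential)
  15 | 0--11,01-1-
  16 | 1-000,1000-
  17 | -0-01,-00-1,1000-
  19 | --011,-00-1
  21 | -0-01  (sole → essential)
  22 | 10110  (sole → essential)
  24 | 1-000,11-00
  27 | --011  (sole → essential)
  28 | 11-00  (sole → essential)
Essential prime implicants: --011, -0-01, 0-0-1, 01-1-, 10110, 11-00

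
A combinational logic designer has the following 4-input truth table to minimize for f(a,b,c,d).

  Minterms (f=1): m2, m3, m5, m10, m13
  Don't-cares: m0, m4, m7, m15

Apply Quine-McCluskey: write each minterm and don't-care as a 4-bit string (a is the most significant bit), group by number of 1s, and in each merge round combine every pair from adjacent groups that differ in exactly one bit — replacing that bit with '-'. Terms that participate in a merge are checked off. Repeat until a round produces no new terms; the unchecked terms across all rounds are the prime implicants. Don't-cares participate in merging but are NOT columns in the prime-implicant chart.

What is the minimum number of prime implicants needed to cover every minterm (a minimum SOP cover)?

Round 0: 0000✓ 0010✓ 0011✓ 0100✓ 0101✓ 0111✓ 1010✓ 1101✓ 1111✓
Round 1: -010 -101✓ -111✓ 0-00 0-11 00-0 001- 01-1✓ 010- 11-1✓
Round 2: -1-1
PIs = {-010, -1-1, 0-00, 0-11, 00-0, 001-, 010-}
Coverage chart:
  m2: -010,00-0,001-
  m3: 0-11,001-
  m5: -1-1,010-
  m10: -010 ←essential
  m13: -1-1 ←essential
Essential: -010, -1-1
Petrick residual → 0-11
Min cover (3 terms): b'cd' + bd + a'cd

3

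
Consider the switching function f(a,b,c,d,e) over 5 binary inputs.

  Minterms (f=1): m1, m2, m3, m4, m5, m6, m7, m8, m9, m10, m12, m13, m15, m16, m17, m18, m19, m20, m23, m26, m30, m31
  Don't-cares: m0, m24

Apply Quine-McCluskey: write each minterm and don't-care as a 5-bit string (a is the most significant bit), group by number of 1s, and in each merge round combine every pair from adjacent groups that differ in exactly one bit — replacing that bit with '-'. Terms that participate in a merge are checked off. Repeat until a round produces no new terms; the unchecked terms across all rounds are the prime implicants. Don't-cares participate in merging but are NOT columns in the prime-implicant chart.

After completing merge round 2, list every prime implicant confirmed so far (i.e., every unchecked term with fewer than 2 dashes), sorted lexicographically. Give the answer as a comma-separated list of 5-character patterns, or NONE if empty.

11-10, 1111-

size-2^0 implicants → 00000(✓)  00001(✓)  00010(✓)  00011(✓)  00100(✓)  00101(✓)  00110(✓)  00111(✓)  01000(✓)  01001(✓)  01010(✓)  01100(✓)  01101(✓)  01111(✓)  10000(✓)  10001(✓)  10010(✓)  10011(✓)  10100(✓)  10111(✓)  11000(✓)  11010(✓)  11110(✓)  11111(✓)
size-2^1 implicants → -0000(✓)  -0001(✓)  -0010(✓)  -0011(✓)  -0100(✓)  -0111(✓)  -1000(✓)  -1010(✓)  -1111(✓)  0-000(✓)  0-001(✓)  0-010(✓)  0-100(✓)  0-101(✓)  0-111(✓)  00-00(✓)  00-01(✓)  00-10(✓)  00-11(✓)  000-0(✓)  000-1(✓)  0000-(✓)  0001-(✓)  001-0(✓)  001-1(✓)  0010-(✓)  0011-(✓)  01-00(✓)  01-01(✓)  010-0(✓)  0100-(✓)  011-1(✓)  0110-(✓)  1-000(✓)  1-010(✓)  1-111(✓)  10-00(✓)  10-11(✓)  100-0(✓)  100-1(✓)  1000-(✓)  1001-(✓)  11-10  110-0(✓)  1111-
size-2^2 implicants → --000(✓)  --010(✓)  --111  -0-00  -0-11  -00-0(✓)  -00-1(✓)  -000-(✓)  -001-(✓)  -10-0(✓)  0--00(✓)  0--01(✓)  0-0-0(✓)  0-00-(✓)  0-1-1  0-10-(✓)  00--0(✓)  00--1(✓)  00-0-(✓)  00-1-(✓)  000--(✓)  001--(✓)  01-0-(✓)  1-0-0(✓)  100--(✓)
size-2^3 implicants → --0-0  -00--  0--0-  00---
Unchecked terms (primes): --0-0, --111, -0-00, -0-11, -00--, 0--0-, 0-1-1, 00---, 11-10, 1111-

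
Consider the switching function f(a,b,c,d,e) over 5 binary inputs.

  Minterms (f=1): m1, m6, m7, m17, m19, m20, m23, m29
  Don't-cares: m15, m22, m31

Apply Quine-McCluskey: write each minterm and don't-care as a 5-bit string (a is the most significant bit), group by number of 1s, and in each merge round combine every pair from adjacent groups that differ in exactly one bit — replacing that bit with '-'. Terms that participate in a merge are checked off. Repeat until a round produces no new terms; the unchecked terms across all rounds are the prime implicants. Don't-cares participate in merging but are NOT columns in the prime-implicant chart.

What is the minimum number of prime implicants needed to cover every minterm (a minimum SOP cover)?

[col 0] 00001*, 00110*, 00111*, 01111*, 10001*, 10011*, 10100*, 10110*, 10111*, 11101*, 11111*
[col 1] -0001, -0110*, -0111*, -1111*, 0-111*, 0011-*, 1-111*, 10-11, 100-1, 101-0, 1011-*, 111-1
[col 2] --111, -011-
Prime implicants: --111, -0001, -011-, 10-11, 100-1, 101-0, 111-1
PI chart (minterm → PIs covering it):
  1 | -0001  (sole → essential)
  6 | -011-  (sole → essential)
  7 | --111,-011-
  17 | -0001,100-1
  19 | 10-11,100-1
  20 | 101-0  (sole → essential)
  23 | --111,-011-,10-11
  29 | 111-1  (sole → essential)
Essential prime implicants: -0001, -011-, 101-0, 111-1
Petrick residual → 10-11
Minimum SOP uses 5 PIs: b'c'd'e + b'cd + ab'de + ab'ce' + abce

5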